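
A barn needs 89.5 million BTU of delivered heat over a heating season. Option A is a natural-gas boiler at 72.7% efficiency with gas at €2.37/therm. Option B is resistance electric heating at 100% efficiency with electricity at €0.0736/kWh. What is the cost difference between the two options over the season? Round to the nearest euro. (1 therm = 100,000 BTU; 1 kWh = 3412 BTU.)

€987

Heat load = 89.5 × 10⁶ BTU = 89,500,000 BTU
Gas: input = 89,500,000 / 0.727 = 123,108,666 BTU = 1,231 therm → 1,231 × €2.37 = €2,917.68
Electric: 89,500,000 BTU / 3412 = 26,230 kWh → × €0.0736 = €1,930.60
Difference = |€2,917.68 − €1,930.60| = €987.08 ≈ €987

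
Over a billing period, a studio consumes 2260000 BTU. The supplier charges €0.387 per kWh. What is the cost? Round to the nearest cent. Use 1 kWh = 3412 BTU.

2260000 BTU × (0.00029308 kWh/BTU) = 662.4 kWh
Cost = 662.4 kWh × €0.387/kWh = €256.34

€256.34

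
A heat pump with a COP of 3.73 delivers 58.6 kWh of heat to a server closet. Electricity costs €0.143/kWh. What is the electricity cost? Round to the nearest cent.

€2.25

Electrical input = 58.6 kWh / 3.73 = 15.71 kWh
Cost = 15.71 × €0.143/kWh = €2.25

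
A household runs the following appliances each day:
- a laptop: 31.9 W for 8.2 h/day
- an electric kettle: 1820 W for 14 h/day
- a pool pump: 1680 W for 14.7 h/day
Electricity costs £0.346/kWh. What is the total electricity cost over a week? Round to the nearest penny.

laptop: 31.9 W × 8.2 h × 7 d = 1,831 Wh = 1.831 kWh
electric kettle: 1820 W × 14 h × 7 d = 178,360 Wh = 178.4 kWh
pool pump: 1680 W × 14.7 h × 7 d = 172,872 Wh = 172.9 kWh
Total energy = 1.831 + 178.4 + 172.9 = 353.1 kWh
Cost = 353.1 kWh × £0.346 = £122.16

£122.16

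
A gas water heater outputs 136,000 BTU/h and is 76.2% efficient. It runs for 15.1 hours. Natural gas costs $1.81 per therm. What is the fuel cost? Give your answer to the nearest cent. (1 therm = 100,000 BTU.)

$48.78

Heat delivered = 136,000 BTU/h × 15.1 h = 2,053,600 BTU
Gas input = 2,053,600 / 0.762 = 2,695,013 BTU
= 2,695,013 / 100,000 = 26.95 therm
Cost = 26.95 × $1.81/therm = $48.78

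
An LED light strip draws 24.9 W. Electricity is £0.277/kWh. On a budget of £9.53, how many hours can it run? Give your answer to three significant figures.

1380 h

Energy budget = £9.53 / £0.277 per kWh = 34.4 kWh = 34,404 Wh
Runtime = 34,404 Wh / 24.9 W = 1,382 h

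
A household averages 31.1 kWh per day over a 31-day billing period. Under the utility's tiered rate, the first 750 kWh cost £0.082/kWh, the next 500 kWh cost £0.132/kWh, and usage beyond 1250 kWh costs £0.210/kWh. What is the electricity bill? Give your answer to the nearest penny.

£89.76

Usage = 31.1 kWh/day × 31 days = 964.1 kWh
First 750 kWh × £0.082 = £61.50
Next 214.1 kWh × £0.132 = £28.26
Remaining tier: 0 kWh (not reached)
Total = £89.76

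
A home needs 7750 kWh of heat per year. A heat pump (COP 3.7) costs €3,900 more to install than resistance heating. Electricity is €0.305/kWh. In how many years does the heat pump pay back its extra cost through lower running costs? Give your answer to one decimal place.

2.3 years

Resistance: 7750 kWh × €0.305 = €2,363.75/yr
Heat pump: 7750 / 3.7 = 2095 kWh in → × €0.305 = €638.85/yr
Annual savings = €1,724.90
Payback = €3,900 / €1,724.90 = 2.26 years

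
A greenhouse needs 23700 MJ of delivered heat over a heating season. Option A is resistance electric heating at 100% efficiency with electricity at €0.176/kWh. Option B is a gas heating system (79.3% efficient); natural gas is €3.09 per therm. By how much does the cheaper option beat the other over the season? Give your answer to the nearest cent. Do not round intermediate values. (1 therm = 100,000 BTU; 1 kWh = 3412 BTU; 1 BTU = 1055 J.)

€283.43

Heat load = 23700 MJ = 23,700,000,000 J / 1055 = 22,464,455 BTU
Gas: input = 22,464,455 / 0.793 = 28,328,443 BTU = 283.3 therm → 283.3 × €3.09 = €875.35
Electric: 22,464,455 BTU / 3412 = 6,584 kWh → × €0.176 = €1,158.78
Difference = |€875.35 − €1,158.78| = €283.43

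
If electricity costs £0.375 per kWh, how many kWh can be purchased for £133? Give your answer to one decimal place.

354.7 kWh

£133 / £0.375 per kWh = 354.7 kWh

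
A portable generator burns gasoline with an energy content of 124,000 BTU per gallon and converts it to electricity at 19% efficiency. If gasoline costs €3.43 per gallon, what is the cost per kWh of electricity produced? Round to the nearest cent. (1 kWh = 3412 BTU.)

€0.50

Electrical output per gallon = 124,000 BTU × 0.19 / 3412 BTU/kWh = 6.905 kWh
Cost per kWh = €3.43 / 6.905 kWh = €0.497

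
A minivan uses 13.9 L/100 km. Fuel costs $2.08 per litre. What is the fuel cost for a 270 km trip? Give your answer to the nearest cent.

Fuel = 13.9 L/100 km × 270 km / 100 = 37.53 L
Cost = 37.53 L × $2.08/L = $78.06

$78.06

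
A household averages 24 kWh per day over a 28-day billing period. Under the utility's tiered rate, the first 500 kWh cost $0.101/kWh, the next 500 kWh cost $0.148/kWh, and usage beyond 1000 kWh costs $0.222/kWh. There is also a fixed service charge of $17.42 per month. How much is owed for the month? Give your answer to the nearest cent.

$93.38

Usage = 24 kWh/day × 28 days = 672 kWh
First 500 kWh × $0.101 = $50.50
Next 172 kWh × $0.148 = $25.46
Remaining tier: 0 kWh (not reached)
Energy charge = $75.96; + service $17.42 = $93.38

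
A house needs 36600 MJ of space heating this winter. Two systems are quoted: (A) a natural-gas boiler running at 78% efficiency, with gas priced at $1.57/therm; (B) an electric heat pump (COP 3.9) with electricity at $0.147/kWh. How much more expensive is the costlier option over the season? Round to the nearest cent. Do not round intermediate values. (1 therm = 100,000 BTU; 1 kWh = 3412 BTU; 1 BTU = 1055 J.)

$315.05

Heat load = 36600 MJ = 36,600,000,000 J / 1055 = 34,691,943 BTU
Gas: input = 34,691,943 / 0.78 = 44,476,850 BTU = 444.8 therm → 444.8 × $1.57 = $698.29
Heat pump: 34,691,943 BTU / 3412 = 10,170 kWh heat; / 3.9 = 2,607 kWh in → × $0.147 = $383.24
Difference = |$698.29 − $383.24| = $315.05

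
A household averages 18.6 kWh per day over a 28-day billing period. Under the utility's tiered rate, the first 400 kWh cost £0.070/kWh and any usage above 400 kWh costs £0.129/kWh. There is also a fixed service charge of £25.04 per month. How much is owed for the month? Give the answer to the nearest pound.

Usage = 18.6 kWh/day × 28 days = 520.8 kWh
First 400 kWh × £0.070 = £28.00
Remaining 120.8 kWh × £0.129 = £15.58
Energy charge = £43.58; + service £25.04 = £68.62 ≈ £69

£69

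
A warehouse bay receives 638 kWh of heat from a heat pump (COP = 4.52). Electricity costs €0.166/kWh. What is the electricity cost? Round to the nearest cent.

Electrical input = 638 kWh / 4.52 = 141.2 kWh
Cost = 141.2 × €0.166/kWh = €23.43

€23.43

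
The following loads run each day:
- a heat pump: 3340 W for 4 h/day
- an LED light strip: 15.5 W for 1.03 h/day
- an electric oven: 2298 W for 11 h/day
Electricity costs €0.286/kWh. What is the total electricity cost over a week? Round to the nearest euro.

heat pump: 3340 W × 4 h × 7 d = 93,520 Wh = 93.52 kWh
LED light strip: 15.5 W × 1.03 h × 7 d = 112 Wh = 0.1118 kWh
electric oven: 2298 W × 11 h × 7 d = 176,946 Wh = 176.9 kWh
Total energy = 93.52 + 0.1118 + 176.9 = 270.6 kWh
Cost = 270.6 kWh × €0.286 = €77.39 ≈ €77

€77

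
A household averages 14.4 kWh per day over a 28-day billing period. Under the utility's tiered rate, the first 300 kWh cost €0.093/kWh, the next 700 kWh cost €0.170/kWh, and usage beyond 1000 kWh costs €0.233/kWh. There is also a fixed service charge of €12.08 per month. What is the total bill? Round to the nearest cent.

€57.52

Usage = 14.4 kWh/day × 28 days = 403.2 kWh
First 300 kWh × €0.093 = €27.90
Next 103.2 kWh × €0.170 = €17.54
Remaining tier: 0 kWh (not reached)
Energy charge = €45.44; + service €12.08 = €57.52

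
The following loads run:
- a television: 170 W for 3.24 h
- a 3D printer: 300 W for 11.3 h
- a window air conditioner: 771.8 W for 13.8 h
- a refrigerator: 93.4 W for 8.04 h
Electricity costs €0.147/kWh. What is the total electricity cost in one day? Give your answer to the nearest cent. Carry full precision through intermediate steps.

€2.26

television: 170 W × 3.24 h = 551 Wh = 0.5508 kWh
3D printer: 300 W × 11.3 h = 3,390 Wh = 3.39 kWh
window air conditioner: 771.8 W × 13.8 h = 10,651 Wh = 10.65 kWh
refrigerator: 93.4 W × 8.04 h = 751 Wh = 0.7509 kWh
Total energy = 0.5508 + 3.39 + 10.65 + 0.7509 = 15.34 kWh
Cost = 15.34 kWh × €0.147 = €2.26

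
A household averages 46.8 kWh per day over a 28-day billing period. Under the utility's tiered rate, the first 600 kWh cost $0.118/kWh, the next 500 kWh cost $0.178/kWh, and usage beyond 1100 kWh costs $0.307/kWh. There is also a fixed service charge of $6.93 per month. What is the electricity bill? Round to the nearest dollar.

$231

Usage = 46.8 kWh/day × 28 days = 1310.4 kWh
First 600 kWh × $0.118 = $70.80
Next 500 kWh × $0.178 = $89.00
Remaining 210.4 kWh × $0.307 = $64.59
Energy charge = $224.39; + service $6.93 = $231.32 ≈ $231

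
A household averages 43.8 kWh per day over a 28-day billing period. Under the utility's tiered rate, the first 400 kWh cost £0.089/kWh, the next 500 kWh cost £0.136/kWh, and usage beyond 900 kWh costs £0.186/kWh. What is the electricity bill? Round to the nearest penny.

£164.31

Usage = 43.8 kWh/day × 28 days = 1226.4 kWh
First 400 kWh × £0.089 = £35.60
Next 500 kWh × £0.136 = £68.00
Remaining 326.4 kWh × £0.186 = £60.71
Total = £164.31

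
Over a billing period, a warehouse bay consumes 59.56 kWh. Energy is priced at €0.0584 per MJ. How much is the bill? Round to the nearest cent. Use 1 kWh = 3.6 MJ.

59.56 kWh × (3.6 MJ/kWh) = 214.4 MJ
Cost = 214.4 MJ × €0.0584/MJ = €12.52

€12.52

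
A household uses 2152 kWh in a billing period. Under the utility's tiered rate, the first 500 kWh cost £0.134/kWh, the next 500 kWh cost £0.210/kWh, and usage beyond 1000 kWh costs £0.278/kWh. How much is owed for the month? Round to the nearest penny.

First 500 kWh × £0.134 = £67.00
Next 500 kWh × £0.210 = £105.00
Remaining 1152 kWh × £0.278 = £320.26
Total = £492.26

£492.26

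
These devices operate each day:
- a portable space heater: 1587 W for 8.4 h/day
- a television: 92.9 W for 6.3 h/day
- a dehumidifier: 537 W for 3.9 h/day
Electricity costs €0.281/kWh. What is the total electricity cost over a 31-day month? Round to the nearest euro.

€139

portable space heater: 1587 W × 8.4 h × 31 d = 413,255 Wh = 413.3 kWh
television: 92.9 W × 6.3 h × 31 d = 18,143 Wh = 18.14 kWh
dehumidifier: 537 W × 3.9 h × 31 d = 64,923 Wh = 64.92 kWh
Total energy = 413.3 + 18.14 + 64.92 = 496.3 kWh
Cost = 496.3 kWh × €0.281 = €139.47 ≈ €139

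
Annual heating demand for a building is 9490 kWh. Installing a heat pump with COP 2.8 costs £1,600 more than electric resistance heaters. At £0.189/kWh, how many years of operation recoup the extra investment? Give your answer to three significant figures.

1.39 years

Resistance: 9490 kWh × £0.189 = £1,793.61/yr
Heat pump: 9490 / 2.8 = 3389 kWh in → × £0.189 = £640.58/yr
Annual savings = £1,153.03
Payback = £1,600 / £1,153.03 = 1.39 years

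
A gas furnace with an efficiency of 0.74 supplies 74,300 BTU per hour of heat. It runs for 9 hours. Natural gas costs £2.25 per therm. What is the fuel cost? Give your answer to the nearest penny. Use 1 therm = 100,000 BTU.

Heat delivered = 74,300 BTU/h × 9 h = 668,700 BTU
Gas input = 668,700 / 0.74 = 903,649 BTU
= 903,649 / 100,000 = 9.036 therm
Cost = 9.036 × £2.25/therm = £20.33

£20.33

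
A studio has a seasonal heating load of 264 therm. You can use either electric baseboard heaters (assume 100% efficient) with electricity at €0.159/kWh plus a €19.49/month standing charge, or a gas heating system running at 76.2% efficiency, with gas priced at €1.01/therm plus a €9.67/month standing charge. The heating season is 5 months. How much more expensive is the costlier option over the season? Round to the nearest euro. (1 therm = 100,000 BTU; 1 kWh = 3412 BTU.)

Heat load = 264 therm × 100,000 = 26,400,000 BTU
Gas: input = 26,400,000 / 0.762 = 34,645,669 BTU = 346.5 therm → 346.5 × €1.01 = €349.92; + 5 × €9.67 standing = €398.27
Electric: 26,400,000 BTU / 3412 = 7,737 kWh → × €0.159 = €1,230.25; + 5 × €19.49 standing = €1,327.70
Difference = |€398.27 − €1,327.70| = €929.42 ≈ €929

€929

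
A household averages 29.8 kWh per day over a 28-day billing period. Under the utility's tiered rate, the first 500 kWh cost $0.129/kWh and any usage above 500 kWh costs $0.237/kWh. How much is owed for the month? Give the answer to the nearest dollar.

Usage = 29.8 kWh/day × 28 days = 834.4 kWh
First 500 kWh × $0.129 = $64.50
Remaining 334.4 kWh × $0.237 = $79.25
Total = $143.75 ≈ $144

$144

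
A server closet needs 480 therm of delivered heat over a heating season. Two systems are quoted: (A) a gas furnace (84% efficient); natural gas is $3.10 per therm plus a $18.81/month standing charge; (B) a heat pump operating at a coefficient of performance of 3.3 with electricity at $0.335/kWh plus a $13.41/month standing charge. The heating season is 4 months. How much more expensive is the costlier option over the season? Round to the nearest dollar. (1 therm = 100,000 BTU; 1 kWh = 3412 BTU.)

Heat load = 480 therm × 100,000 = 48,000,000 BTU
Gas: input = 48,000,000 / 0.84 = 57,142,857 BTU = 571.4 therm → 571.4 × $3.10 = $1,771.43; + 4 × $18.81 standing = $1,846.67
Heat pump: 48,000,000 BTU / 3412 = 14,070 kWh heat; / 3.3 = 4,263 kWh in → × $0.335 = $1,428.11; + 4 × $13.41 standing = $1,481.75
Difference = |$1,846.67 − $1,481.75| = $364.91 ≈ $365

$365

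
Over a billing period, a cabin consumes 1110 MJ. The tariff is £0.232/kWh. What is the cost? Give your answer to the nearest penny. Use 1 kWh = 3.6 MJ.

£71.53

1110 MJ × (0.27778 kWh/MJ) = 308.3 kWh
Cost = 308.3 kWh × £0.232/kWh = £71.53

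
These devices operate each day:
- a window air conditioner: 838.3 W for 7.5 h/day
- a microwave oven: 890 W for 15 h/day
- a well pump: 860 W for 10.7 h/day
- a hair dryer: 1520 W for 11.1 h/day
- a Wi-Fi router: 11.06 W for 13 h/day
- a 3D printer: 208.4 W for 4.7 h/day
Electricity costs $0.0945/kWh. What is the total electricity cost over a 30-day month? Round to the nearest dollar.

$133

window air conditioner: 838.3 W × 7.5 h × 30 d = 188,618 Wh = 188.6 kWh
microwave oven: 890 W × 15 h × 30 d = 400,500 Wh = 400.5 kWh
well pump: 860 W × 10.7 h × 30 d = 276,060 Wh = 276.1 kWh
hair dryer: 1520 W × 11.1 h × 30 d = 506,160 Wh = 506.2 kWh
Wi-Fi router: 11.06 W × 13 h × 30 d = 4,313 Wh = 4.313 kWh
3D printer: 208.4 W × 4.7 h × 30 d = 29,384 Wh = 29.38 kWh
Total energy = 188.6 + 400.5 + 276.1 + 506.2 + 4.313 + 29.38 = 1,405 kWh
Cost = 1,405 kWh × $0.0945 = $132.78 ≈ $133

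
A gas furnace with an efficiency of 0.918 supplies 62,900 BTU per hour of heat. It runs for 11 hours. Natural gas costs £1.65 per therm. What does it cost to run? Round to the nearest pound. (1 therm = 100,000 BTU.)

£12

Heat delivered = 62,900 BTU/h × 11 h = 691,900 BTU
Gas input = 691,900 / 0.918 = 753,704 BTU
= 753,704 / 100,000 = 7.537 therm
Cost = 7.537 × £1.65/therm = £12.44 ≈ £12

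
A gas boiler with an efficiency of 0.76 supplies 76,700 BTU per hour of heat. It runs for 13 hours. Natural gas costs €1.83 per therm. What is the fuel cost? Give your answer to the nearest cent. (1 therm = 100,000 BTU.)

Heat delivered = 76,700 BTU/h × 13 h = 997,100 BTU
Gas input = 997,100 / 0.76 = 1,311,974 BTU
= 1,311,974 / 100,000 = 13.12 therm
Cost = 13.12 × €1.83/therm = €24.01

€24.01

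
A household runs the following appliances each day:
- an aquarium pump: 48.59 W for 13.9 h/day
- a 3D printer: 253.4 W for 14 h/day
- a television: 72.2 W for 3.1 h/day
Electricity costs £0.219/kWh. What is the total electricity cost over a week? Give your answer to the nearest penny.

£6.82

aquarium pump: 48.59 W × 13.9 h × 7 d = 4,728 Wh = 4.728 kWh
3D printer: 253.4 W × 14 h × 7 d = 24,833 Wh = 24.83 kWh
television: 72.2 W × 3.1 h × 7 d = 1,567 Wh = 1.567 kWh
Total energy = 4.728 + 24.83 + 1.567 = 31.13 kWh
Cost = 31.13 kWh × £0.219 = £6.82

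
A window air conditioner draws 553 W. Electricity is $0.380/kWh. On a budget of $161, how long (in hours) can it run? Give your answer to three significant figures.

Energy budget = $161 / $0.380 per kWh = 423.7 kWh = 423,684 Wh
Runtime = 423,684 Wh / 553 W = 766.2 h

766 h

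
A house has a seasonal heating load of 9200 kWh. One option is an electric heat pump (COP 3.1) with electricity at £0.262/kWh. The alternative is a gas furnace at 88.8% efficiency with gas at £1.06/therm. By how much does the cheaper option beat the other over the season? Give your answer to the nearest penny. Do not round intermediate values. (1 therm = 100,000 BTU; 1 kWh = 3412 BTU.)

Heat load = 9200 kWh × 3412 = 31,390,400 BTU
Gas: input = 31,390,400 / 0.888 = 35,349,550 BTU = 353.5 therm → 353.5 × £1.06 = £374.71
Heat pump: 31,390,400 BTU / 3412 = 9,200 kWh heat; / 3.1 = 2,968 kWh in → × £0.262 = £777.55
Difference = |£374.71 − £777.55| = £402.84

£402.84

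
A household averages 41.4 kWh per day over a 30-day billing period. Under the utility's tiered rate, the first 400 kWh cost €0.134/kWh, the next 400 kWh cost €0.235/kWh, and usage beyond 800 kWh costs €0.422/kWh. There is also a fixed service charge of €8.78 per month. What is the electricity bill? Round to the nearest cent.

Usage = 41.4 kWh/day × 30 days = 1242 kWh
First 400 kWh × €0.134 = €53.60
Next 400 kWh × €0.235 = €94.00
Remaining 442 kWh × €0.422 = €186.52
Energy charge = €334.12; + service €8.78 = €342.90

€342.90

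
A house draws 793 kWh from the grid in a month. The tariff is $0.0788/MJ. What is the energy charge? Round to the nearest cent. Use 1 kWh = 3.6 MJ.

793 kWh × (3.6 MJ/kWh) = 2,855 MJ
Cost = 2,855 MJ × $0.0788/MJ = $224.96

$224.96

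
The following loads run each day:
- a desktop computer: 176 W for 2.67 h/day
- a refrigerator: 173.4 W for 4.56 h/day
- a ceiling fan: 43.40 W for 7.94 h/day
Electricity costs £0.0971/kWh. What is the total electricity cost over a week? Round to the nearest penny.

desktop computer: 176 W × 2.67 h × 7 d = 3,289 Wh = 3.289 kWh
refrigerator: 173.4 W × 4.56 h × 7 d = 5,535 Wh = 5.535 kWh
ceiling fan: 43.40 W × 7.94 h × 7 d = 2,412 Wh = 2.412 kWh
Total energy = 3.289 + 5.535 + 2.412 = 11.24 kWh
Cost = 11.24 kWh × £0.0971 = £1.09

£1.09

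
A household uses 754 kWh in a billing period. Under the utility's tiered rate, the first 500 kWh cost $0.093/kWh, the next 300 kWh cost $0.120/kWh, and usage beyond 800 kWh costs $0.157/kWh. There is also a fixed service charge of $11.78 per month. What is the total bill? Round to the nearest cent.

$88.76

First 500 kWh × $0.093 = $46.50
Next 254 kWh × $0.120 = $30.48
Remaining tier: 0 kWh (not reached)
Energy charge = $76.98; + service $11.78 = $88.76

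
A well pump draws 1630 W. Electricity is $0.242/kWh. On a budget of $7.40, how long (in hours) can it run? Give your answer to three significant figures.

Energy budget = $7.40 / $0.242 per kWh = 30.58 kWh = 30,579 Wh
Runtime = 30,579 Wh / 1630 W = 18.76 h

18.8 h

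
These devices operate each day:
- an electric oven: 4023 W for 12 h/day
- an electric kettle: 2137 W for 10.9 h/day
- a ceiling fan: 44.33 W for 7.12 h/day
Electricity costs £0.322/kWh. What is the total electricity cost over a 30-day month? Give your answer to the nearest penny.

£694.41

electric oven: 4023 W × 12 h × 30 d = 1,448,280 Wh = 1,448 kWh
electric kettle: 2137 W × 10.9 h × 30 d = 698,799 Wh = 698.8 kWh
ceiling fan: 44.33 W × 7.12 h × 30 d = 9,469 Wh = 9.469 kWh
Total energy = 1,448 + 698.8 + 9.469 = 2,157 kWh
Cost = 2,157 kWh × £0.322 = £694.41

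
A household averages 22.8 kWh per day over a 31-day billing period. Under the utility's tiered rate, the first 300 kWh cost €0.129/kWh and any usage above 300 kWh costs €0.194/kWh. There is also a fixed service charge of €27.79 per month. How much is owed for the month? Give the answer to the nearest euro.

€145

Usage = 22.8 kWh/day × 31 days = 706.8 kWh
First 300 kWh × €0.129 = €38.70
Remaining 406.8 kWh × €0.194 = €78.92
Energy charge = €117.62; + service €27.79 = €145.41 ≈ €145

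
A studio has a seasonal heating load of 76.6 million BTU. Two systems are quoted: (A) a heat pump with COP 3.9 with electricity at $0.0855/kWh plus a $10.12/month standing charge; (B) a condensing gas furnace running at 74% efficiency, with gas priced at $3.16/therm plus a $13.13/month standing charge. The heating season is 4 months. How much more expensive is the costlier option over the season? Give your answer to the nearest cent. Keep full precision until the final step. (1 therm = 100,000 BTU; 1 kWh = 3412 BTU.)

$2790.89

Heat load = 76.6 × 10⁶ BTU = 76,600,000 BTU
Gas: input = 76,600,000 / 0.74 = 103,513,514 BTU = 1,035 therm → 1,035 × $3.16 = $3,271.03; + 4 × $13.13 standing = $3,323.55
Heat pump: 76,600,000 BTU / 3412 = 22,450 kWh heat; / 3.9 = 5,756 kWh in → × $0.0855 = $492.18; + 4 × $10.12 standing = $532.66
Difference = |$3,323.55 − $532.66| = $2,790.89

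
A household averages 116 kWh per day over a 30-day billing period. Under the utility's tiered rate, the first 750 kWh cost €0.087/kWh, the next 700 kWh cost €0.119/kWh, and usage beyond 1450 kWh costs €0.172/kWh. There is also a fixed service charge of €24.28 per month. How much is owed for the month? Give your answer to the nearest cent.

€521.99

Usage = 116 kWh/day × 30 days = 3480 kWh
First 750 kWh × €0.087 = €65.25
Next 700 kWh × €0.119 = €83.30
Remaining 2030 kWh × €0.172 = €349.16
Energy charge = €497.71; + service €24.28 = €521.99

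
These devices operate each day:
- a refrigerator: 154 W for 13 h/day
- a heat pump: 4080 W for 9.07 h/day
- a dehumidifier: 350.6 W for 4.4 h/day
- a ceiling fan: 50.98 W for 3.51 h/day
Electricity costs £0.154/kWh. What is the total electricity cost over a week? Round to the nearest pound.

refrigerator: 154 W × 13 h × 7 d = 14,014 Wh = 14.01 kWh
heat pump: 4080 W × 9.07 h × 7 d = 259,039 Wh = 259 kWh
dehumidifier: 350.6 W × 4.4 h × 7 d = 10,798 Wh = 10.8 kWh
ceiling fan: 50.98 W × 3.51 h × 7 d = 1,253 Wh = 1.253 kWh
Total energy = 14.01 + 259 + 10.8 + 1.253 = 285.1 kWh
Cost = 285.1 kWh × £0.154 = £43.91 ≈ £44

£44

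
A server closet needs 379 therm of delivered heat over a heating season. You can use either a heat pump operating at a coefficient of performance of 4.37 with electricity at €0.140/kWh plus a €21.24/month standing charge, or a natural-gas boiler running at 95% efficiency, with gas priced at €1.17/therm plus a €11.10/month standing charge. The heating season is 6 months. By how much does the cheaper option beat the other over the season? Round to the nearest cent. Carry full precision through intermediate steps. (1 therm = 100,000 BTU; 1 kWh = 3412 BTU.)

€50.07

Heat load = 379 therm × 100,000 = 37,900,000 BTU
Gas: input = 37,900,000 / 0.95 = 39,894,737 BTU = 398.9 therm → 398.9 × €1.17 = €466.77; + 6 × €11.10 standing = €533.37
Heat pump: 37,900,000 BTU / 3412 = 11,110 kWh heat; / 4.37 = 2,542 kWh in → × €0.140 = €355.86; + 6 × €21.24 standing = €483.30
Difference = |€533.37 − €483.30| = €50.07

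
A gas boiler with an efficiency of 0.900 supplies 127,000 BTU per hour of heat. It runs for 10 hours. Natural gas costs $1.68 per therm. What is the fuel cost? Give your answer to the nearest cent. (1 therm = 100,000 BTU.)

$23.71

Heat delivered = 127,000 BTU/h × 10 h = 1,270,000 BTU
Gas input = 1,270,000 / 0.900 = 1,411,111 BTU
= 1,411,111 / 100,000 = 14.11 therm
Cost = 14.11 × $1.68/therm = $23.71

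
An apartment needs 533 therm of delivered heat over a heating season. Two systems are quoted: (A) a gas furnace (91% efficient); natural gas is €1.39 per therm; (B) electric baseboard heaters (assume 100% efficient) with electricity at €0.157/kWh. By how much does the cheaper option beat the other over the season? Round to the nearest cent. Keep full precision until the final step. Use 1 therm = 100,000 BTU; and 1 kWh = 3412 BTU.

€1638.41

Heat load = 533 therm × 100,000 = 53,300,000 BTU
Gas: input = 53,300,000 / 0.91 = 58,571,429 BTU = 585.7 therm → 585.7 × €1.39 = €814.14
Electric: 53,300,000 BTU / 3412 = 15,620 kWh → × €0.157 = €2,452.55
Difference = |€814.14 − €2,452.55| = €1,638.41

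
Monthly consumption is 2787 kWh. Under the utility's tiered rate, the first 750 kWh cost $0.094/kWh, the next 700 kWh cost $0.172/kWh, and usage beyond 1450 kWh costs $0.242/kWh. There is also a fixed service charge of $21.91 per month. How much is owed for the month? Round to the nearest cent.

$536.36

First 750 kWh × $0.094 = $70.50
Next 700 kWh × $0.172 = $120.40
Remaining 1337 kWh × $0.242 = $323.55
Energy charge = $514.45; + service $21.91 = $536.36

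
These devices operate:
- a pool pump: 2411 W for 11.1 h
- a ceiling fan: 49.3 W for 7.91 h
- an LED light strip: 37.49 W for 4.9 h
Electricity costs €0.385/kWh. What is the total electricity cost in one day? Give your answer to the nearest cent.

pool pump: 2411 W × 11.1 h = 26,762 Wh = 26.76 kWh
ceiling fan: 49.3 W × 7.91 h = 390 Wh = 0.39 kWh
LED light strip: 37.49 W × 4.9 h = 184 Wh = 0.1837 kWh
Total energy = 26.76 + 0.39 + 0.1837 = 27.34 kWh
Cost = 27.34 kWh × €0.385 = €10.52

€10.52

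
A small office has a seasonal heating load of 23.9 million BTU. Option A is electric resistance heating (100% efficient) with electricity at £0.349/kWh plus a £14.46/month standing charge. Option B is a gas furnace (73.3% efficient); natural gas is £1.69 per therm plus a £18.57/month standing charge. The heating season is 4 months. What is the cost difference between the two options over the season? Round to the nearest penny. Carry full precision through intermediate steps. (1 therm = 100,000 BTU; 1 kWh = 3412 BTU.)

£1877.16

Heat load = 23.9 × 10⁶ BTU = 23,900,000 BTU
Gas: input = 23,900,000 / 0.733 = 32,605,730 BTU = 326.1 therm → 326.1 × £1.69 = £551.04; + 4 × £18.57 standing = £625.32
Electric: 23,900,000 BTU / 3412 = 7,005 kWh → × £0.349 = £2,444.64; + 4 × £14.46 standing = £2,502.48
Difference = |£625.32 − £2,502.48| = £1,877.16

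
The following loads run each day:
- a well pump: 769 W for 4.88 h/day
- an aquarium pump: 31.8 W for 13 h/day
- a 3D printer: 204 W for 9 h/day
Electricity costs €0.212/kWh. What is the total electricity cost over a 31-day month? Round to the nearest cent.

€39.45

well pump: 769 W × 4.88 h × 31 d = 116,334 Wh = 116.3 kWh
aquarium pump: 31.8 W × 13 h × 31 d = 12,815 Wh = 12.82 kWh
3D printer: 204 W × 9 h × 31 d = 56,916 Wh = 56.92 kWh
Total energy = 116.3 + 12.82 + 56.92 = 186.1 kWh
Cost = 186.1 kWh × €0.212 = €39.45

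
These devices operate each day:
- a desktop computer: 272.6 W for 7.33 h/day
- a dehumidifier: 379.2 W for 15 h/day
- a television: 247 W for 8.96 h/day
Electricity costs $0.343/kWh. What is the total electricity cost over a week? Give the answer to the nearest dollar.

$24

desktop computer: 272.6 W × 7.33 h × 7 d = 13,987 Wh = 13.99 kWh
dehumidifier: 379.2 W × 15 h × 7 d = 39,816 Wh = 39.82 kWh
television: 247 W × 8.96 h × 7 d = 15,492 Wh = 15.49 kWh
Total energy = 13.99 + 39.82 + 15.49 = 69.29 kWh
Cost = 69.29 kWh × $0.343 = $23.77 ≈ $24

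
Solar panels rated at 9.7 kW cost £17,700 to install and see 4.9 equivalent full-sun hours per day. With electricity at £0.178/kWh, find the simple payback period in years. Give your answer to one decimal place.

Daily generation = 9.7 kW × 4.9 h = 47.53 kWh
Annual generation = 47.53 × 365 = 17348 kWh
Annual savings = 17348 × £0.178 = £3,088.02
Payback = £17,700 / £3,088.02 = 5.73 years

5.7 years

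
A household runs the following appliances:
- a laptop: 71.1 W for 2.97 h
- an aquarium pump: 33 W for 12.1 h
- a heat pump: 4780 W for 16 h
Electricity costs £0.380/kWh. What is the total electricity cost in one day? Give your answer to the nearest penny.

£29.29

laptop: 71.1 W × 2.97 h = 211 Wh = 0.2112 kWh
aquarium pump: 33 W × 12.1 h = 399 Wh = 0.3993 kWh
heat pump: 4780 W × 16 h = 76,480 Wh = 76.48 kWh
Total energy = 0.2112 + 0.3993 + 76.48 = 77.09 kWh
Cost = 77.09 kWh × £0.380 = £29.29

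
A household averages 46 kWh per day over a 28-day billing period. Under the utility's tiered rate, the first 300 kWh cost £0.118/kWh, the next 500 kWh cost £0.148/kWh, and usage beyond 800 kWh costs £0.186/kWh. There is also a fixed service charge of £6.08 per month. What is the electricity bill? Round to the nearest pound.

£206

Usage = 46 kWh/day × 28 days = 1288 kWh
First 300 kWh × £0.118 = £35.40
Next 500 kWh × £0.148 = £74.00
Remaining 488 kWh × £0.186 = £90.77
Energy charge = £200.17; + service £6.08 = £206.25 ≈ £206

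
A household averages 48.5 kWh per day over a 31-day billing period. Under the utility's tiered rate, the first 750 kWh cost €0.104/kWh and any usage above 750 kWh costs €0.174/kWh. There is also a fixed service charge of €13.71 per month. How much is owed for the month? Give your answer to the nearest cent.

Usage = 48.5 kWh/day × 31 days = 1503.5 kWh
First 750 kWh × €0.104 = €78.00
Remaining 753.5 kWh × €0.174 = €131.11
Energy charge = €209.11; + service €13.71 = €222.82

€222.82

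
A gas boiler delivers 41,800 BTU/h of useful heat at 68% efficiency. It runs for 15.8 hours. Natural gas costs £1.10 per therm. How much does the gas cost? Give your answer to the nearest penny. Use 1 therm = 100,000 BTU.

Heat delivered = 41,800 BTU/h × 15.8 h = 660,440 BTU
Gas input = 660,440 / 0.680 = 971,235 BTU
= 971,235 / 100,000 = 9.712 therm
Cost = 9.712 × £1.10/therm = £10.68

£10.68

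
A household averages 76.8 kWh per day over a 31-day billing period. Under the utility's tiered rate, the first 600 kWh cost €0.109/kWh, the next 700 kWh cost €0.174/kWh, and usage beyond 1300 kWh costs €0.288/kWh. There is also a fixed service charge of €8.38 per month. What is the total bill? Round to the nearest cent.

Usage = 76.8 kWh/day × 31 days = 2380.8 kWh
First 600 kWh × €0.109 = €65.40
Next 700 kWh × €0.174 = €121.80
Remaining 1080.8 kWh × €0.288 = €311.27
Energy charge = €498.47; + service €8.38 = €506.85

€506.85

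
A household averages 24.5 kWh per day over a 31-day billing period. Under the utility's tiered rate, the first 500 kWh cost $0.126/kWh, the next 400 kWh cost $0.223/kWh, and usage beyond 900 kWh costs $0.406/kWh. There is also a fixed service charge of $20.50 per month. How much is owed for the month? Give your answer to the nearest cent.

$141.37

Usage = 24.5 kWh/day × 31 days = 759.5 kWh
First 500 kWh × $0.126 = $63.00
Next 259.5 kWh × $0.223 = $57.87
Remaining tier: 0 kWh (not reached)
Energy charge = $120.87; + service $20.50 = $141.37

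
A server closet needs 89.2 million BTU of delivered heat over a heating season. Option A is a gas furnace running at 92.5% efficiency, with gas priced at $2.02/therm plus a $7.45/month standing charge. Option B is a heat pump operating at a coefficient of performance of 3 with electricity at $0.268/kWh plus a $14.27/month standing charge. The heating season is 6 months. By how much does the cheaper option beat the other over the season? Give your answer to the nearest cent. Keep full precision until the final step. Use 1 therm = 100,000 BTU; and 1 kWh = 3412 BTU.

Heat load = 89.2 × 10⁶ BTU = 89,200,000 BTU
Gas: input = 89,200,000 / 0.925 = 96,432,432 BTU = 964.3 therm → 964.3 × $2.02 = $1,947.94; + 6 × $7.45 standing = $1,992.64
Heat pump: 89,200,000 BTU / 3412 = 26,140 kWh heat; / 3 = 8,714 kWh in → × $0.268 = $2,335.44; + 6 × $14.27 standing = $2,421.06
Difference = |$1,992.64 − $2,421.06| = $428.43

$428.43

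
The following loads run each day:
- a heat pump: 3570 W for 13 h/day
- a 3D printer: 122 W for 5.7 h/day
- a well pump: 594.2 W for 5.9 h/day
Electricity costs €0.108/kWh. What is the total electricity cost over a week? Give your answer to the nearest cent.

heat pump: 3570 W × 13 h × 7 d = 324,870 Wh = 324.9 kWh
3D printer: 122 W × 5.7 h × 7 d = 4,868 Wh = 4.868 kWh
well pump: 594.2 W × 5.9 h × 7 d = 24,540 Wh = 24.54 kWh
Total energy = 324.9 + 4.868 + 24.54 = 354.3 kWh
Cost = 354.3 kWh × €0.108 = €38.26

€38.26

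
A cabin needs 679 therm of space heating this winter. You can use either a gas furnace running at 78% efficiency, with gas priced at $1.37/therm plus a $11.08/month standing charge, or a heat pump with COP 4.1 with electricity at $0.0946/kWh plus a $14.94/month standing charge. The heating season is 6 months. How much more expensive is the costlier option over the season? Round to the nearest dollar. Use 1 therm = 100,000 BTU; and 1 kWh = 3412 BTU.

Heat load = 679 therm × 100,000 = 67,900,000 BTU
Gas: input = 67,900,000 / 0.780 = 87,051,282 BTU = 870.5 therm → 870.5 × $1.37 = $1,192.60; + 6 × $11.08 standing = $1,259.08
Heat pump: 67,900,000 BTU / 3412 = 19,900 kWh heat; / 4.1 = 4,854 kWh in → × $0.0946 = $459.16; + 6 × $14.94 standing = $548.80
Difference = |$1,259.08 − $548.80| = $710.28 ≈ $710

$710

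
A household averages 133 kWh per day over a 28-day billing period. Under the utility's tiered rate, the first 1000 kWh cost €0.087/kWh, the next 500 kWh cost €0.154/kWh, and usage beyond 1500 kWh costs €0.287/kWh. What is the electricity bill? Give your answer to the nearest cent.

€802.29

Usage = 133 kWh/day × 28 days = 3724 kWh
First 1000 kWh × €0.087 = €87.00
Next 500 kWh × €0.154 = €77.00
Remaining 2224 kWh × €0.287 = €638.29
Total = €802.29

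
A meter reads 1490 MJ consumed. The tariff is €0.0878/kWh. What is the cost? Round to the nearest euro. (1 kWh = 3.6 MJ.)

1490 MJ × (0.27778 kWh/MJ) = 413.9 kWh
Cost = 413.9 kWh × €0.0878/kWh = €36.34 ≈ €36

€36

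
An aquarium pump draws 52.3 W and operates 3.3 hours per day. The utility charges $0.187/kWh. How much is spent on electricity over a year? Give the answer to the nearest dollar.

Energy = 52.3 W × 3.3 h/day × 365 days = 62,995 Wh = 63 kWh
Cost = 63 kWh × $0.187/kWh = $11.78 ≈ $12

$12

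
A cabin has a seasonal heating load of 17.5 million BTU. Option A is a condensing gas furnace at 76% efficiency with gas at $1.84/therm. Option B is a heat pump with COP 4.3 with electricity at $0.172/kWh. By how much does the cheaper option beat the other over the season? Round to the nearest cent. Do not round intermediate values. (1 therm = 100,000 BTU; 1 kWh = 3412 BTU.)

Heat load = 17.5 × 10⁶ BTU = 17,500,000 BTU
Gas: input = 17,500,000 / 0.76 = 23,026,316 BTU = 230.3 therm → 230.3 × $1.84 = $423.68
Heat pump: 17,500,000 BTU / 3412 = 5,129 kWh heat; / 4.3 = 1,193 kWh in → × $0.172 = $205.16
Difference = |$423.68 − $205.16| = $218.53

$218.53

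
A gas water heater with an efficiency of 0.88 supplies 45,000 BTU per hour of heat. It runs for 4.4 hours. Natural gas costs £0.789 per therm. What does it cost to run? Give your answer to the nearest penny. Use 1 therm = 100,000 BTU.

Heat delivered = 45,000 BTU/h × 4.4 h = 198,000 BTU
Gas input = 198,000 / 0.88 = 225,000 BTU
= 225,000 / 100,000 = 2.25 therm
Cost = 2.25 × £0.789/therm = £1.78

£1.78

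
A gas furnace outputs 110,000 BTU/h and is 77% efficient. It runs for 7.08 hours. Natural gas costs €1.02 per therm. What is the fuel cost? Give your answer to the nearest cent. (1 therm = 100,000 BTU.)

€10.32

Heat delivered = 110,000 BTU/h × 7.08 h = 778,800 BTU
Gas input = 778,800 / 0.77 = 1,011,429 BTU
= 1,011,429 / 100,000 = 10.11 therm
Cost = 10.11 × €1.02/therm = €10.32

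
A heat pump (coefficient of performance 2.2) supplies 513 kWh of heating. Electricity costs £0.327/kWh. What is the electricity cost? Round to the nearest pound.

£76

Electrical input = 513 kWh / 2.2 = 233.2 kWh
Cost = 233.2 × £0.327/kWh = £76.25 ≈ £76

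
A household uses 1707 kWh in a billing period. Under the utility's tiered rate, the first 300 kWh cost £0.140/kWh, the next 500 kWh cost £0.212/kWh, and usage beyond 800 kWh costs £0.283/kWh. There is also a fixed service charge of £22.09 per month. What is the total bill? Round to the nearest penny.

£426.77

First 300 kWh × £0.140 = £42.00
Next 500 kWh × £0.212 = £106.00
Remaining 907 kWh × £0.283 = £256.68
Energy charge = £404.68; + service £22.09 = £426.77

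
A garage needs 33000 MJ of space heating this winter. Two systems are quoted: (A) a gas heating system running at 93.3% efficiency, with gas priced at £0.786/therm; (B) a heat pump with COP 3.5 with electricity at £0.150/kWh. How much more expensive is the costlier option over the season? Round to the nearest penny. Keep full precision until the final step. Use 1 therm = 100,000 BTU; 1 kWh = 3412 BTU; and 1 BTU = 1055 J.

£129.38

Heat load = 33000 MJ = 33,000,000,000 J / 1055 = 31,279,621 BTU
Gas: input = 31,279,621 / 0.933 = 33,525,853 BTU = 335.3 therm → 335.3 × £0.786 = £263.51
Heat pump: 31,279,621 BTU / 3412 = 9,168 kWh heat; / 3.5 = 2,619 kWh in → × £0.150 = £392.89
Difference = |£263.51 − £392.89| = £129.38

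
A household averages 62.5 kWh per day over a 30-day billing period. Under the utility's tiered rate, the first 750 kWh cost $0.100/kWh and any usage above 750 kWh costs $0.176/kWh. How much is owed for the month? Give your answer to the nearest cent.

$273.00

Usage = 62.5 kWh/day × 30 days = 1875 kWh
First 750 kWh × $0.100 = $75.00
Remaining 1125 kWh × $0.176 = $198.00
Total = $273.00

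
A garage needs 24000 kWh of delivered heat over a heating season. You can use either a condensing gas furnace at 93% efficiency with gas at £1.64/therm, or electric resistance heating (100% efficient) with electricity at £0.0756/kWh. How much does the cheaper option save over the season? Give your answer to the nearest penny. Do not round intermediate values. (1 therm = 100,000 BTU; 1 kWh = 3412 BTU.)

Heat load = 24000 kWh × 3412 = 81,888,000 BTU
Gas: input = 81,888,000 / 0.93 = 88,051,613 BTU = 880.5 therm → 880.5 × £1.64 = £1,444.05
Electric: 81,888,000 BTU / 3412 = 24,000 kWh → × £0.0756 = £1,814.40
Difference = |£1,444.05 − £1,814.40| = £370.35

£370.35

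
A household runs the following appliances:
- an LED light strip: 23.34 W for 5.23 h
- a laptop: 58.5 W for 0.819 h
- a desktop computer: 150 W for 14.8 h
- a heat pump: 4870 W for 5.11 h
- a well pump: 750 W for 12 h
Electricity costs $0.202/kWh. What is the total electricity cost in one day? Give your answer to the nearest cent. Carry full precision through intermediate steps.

$7.33

LED light strip: 23.34 W × 5.23 h = 122 Wh = 0.1221 kWh
laptop: 58.5 W × 0.819 h = 48 Wh = 0.04791 kWh
desktop computer: 150 W × 14.8 h = 2,220 Wh = 2.22 kWh
heat pump: 4870 W × 5.11 h = 24,886 Wh = 24.89 kWh
well pump: 750 W × 12 h = 9,000 Wh = 9 kWh
Total energy = 0.1221 + 0.04791 + 2.22 + 24.89 + 9 = 36.28 kWh
Cost = 36.28 kWh × $0.202 = $7.33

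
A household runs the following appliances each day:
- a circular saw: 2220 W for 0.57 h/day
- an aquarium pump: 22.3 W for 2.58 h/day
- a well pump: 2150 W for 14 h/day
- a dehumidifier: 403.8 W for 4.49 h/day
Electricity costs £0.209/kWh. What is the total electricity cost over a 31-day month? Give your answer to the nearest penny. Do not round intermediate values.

£215.34

circular saw: 2220 W × 0.57 h × 31 d = 39,227 Wh = 39.23 kWh
aquarium pump: 22.3 W × 2.58 h × 31 d = 1,784 Wh = 1.784 kWh
well pump: 2150 W × 14 h × 31 d = 933,100 Wh = 933.1 kWh
dehumidifier: 403.8 W × 4.49 h × 31 d = 56,205 Wh = 56.2 kWh
Total energy = 39.23 + 1.784 + 933.1 + 56.2 = 1,030 kWh
Cost = 1,030 kWh × £0.209 = £215.34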